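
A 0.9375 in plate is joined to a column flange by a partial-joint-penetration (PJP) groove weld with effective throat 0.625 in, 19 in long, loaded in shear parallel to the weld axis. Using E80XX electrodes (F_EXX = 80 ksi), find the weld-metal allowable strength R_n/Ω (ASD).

R_n/Ω ≈ 285 kip

Effective throat (given) t_e = 0.625 in.
A_we = 0.625 × 19 = 11.88 in².
F_nw = 0.6 F_EXX = 48 ksi.
R_n/Ω = (48 × 11.88) / 2.0 = 285 kip.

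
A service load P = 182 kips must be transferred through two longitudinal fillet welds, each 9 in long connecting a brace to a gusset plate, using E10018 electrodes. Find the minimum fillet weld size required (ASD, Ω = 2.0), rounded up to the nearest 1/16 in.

E100XX → F_EXX = 100 ksi.
Total weld length L = 18 in.
Required throat t_e = P × Ω / (0.6 F_EXX × L) = 182 × 2.0 / (0.6 × 100 × 18) = 0.337 in.
Required leg w = t_e / 0.707 = 0.4767 in → use 1/2 in.

w = 1/2 in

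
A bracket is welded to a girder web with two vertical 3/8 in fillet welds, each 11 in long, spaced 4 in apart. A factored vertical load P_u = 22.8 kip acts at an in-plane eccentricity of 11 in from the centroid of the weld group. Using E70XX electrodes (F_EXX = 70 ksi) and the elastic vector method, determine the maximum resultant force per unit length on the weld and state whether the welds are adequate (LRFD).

Total weld length L_w = 22 in. Treat welds as unit-width lines.
Polar moment about centroid: J = 2[d³/12 + d(b/2)²] = 2[11³/12 + 11×2²] = 309.8 in³.
Direct shear f_v = P/L_w = 22.8 / 22 = 1.036 kip/in (vertical).
Torsion M = P·e = 22.8 × 11 = 250.8 kip·in.
Critical point at (x, y) = (2, 5.5) from centroid. f_tx = M·y/J = 4.452 kip/in; f_ty = M·x/J = 1.619 kip/in.
Resultant f_max = √[f_tx² + (f_v + f_ty)²] = √[4.452² + (1.036 + 1.619)²] = 5.184 kip/in.
Capacity per unit length: φr_n = 0.75 × 0.6 × 70 × (0.707 × 0.375) = 8.351 kip/in.
5.184 ≤ 8.351 → adequate.

f_max ≈ 5.18 kip/in; adequate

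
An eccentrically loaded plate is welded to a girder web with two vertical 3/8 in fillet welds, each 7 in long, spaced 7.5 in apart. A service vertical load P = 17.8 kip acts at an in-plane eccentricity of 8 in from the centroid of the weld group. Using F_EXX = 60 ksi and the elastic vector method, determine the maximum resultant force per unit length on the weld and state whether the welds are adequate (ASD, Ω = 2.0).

f_max ≈ 3.9 kip/in; adequate

Total weld length L_w = 14 in. Treat welds as unit-width lines.
Polar moment about centroid: J = 2[d³/12 + d(b/2)²] = 2[7³/12 + 7×3.75²] = 254 in³.
Direct shear f_v = P/L_w = 17.8 / 14 = 1.271 kip/in (vertical).
Torsion M = P·e = 17.8 × 8 = 142.4 kip·in.
Critical point at (x, y) = (3.75, 3.5) from centroid. f_tx = M·y/J = 1.962 kip/in; f_ty = M·x/J = 2.102 kip/in.
Resultant f_max = √[f_tx² + (f_v + f_ty)²] = √[1.962² + (1.271 + 2.102)²] = 3.902 kip/in.
Capacity per unit length: r_n/Ω = (1/2.0) × 0.6 × 60 × (0.707 × 0.375) = 4.772 kip/in.
3.902 ≤ 4.772 → adequate.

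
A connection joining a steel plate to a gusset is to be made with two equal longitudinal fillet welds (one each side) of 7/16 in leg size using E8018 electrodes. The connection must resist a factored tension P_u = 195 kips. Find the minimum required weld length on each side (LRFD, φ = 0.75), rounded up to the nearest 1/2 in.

E80XX → F_EXX = 80 ksi.
Throat t_e = 0.707 × 0.4375 = 0.3093 in.
φr_n = 0.75 × 0.6 × 80 × 0.3093 = 11.14 kips/in.
L_req = P_u / φr_n = 195 / 11.14 = 17.51 in total.
Per side: 17.51 / 2 = 8.756 in.
Round up → use L = 9 in on each side.

L = 9 in on each side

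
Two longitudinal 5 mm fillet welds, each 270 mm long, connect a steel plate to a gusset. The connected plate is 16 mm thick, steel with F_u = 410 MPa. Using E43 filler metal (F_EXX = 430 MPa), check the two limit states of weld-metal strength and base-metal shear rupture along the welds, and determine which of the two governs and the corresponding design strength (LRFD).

t_e = 0.707 × 5 = 3.535 mm; L = 540 mm.
Weld metal: φR_n = 0.75 × 0.6 × 430 × 3.535 × 540 × 10⁻³ = 369.4 kN.
Base metal (shear rupture): φR_n = 0.75 × 0.6 × 410 × 16 × 540 × 10⁻³ = 1594 kN.
Governing: weld metal.

φR_n ≈ 369 kN (weld metal governs)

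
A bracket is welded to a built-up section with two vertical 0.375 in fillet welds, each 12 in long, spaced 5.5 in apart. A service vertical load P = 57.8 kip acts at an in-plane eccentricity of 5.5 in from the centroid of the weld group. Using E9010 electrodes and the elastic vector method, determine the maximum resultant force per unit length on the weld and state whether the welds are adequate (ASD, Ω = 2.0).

f_max ≈ 5.89 kip/in; adequate

E90XX → F_EXX = 90 ksi.
Total weld length L_w = 24 in. Treat welds as unit-width lines.
Polar moment about centroid: J = 2[d³/12 + d(b/2)²] = 2[12³/12 + 12×2.75²] = 469.5 in³.
Direct shear f_v = P/L_w = 57.8 / 24 = 2.408 kip/in (vertical).
Torsion M = P·e = 57.8 × 5.5 = 317.9 kip·in.
Critical point at (x, y) = (2.75, 6) from centroid. f_tx = M·y/J = 4.063 kip/in; f_ty = M·x/J = 1.862 kip/in.
Resultant f_max = √[f_tx² + (f_v + f_ty)²] = √[4.063² + (2.408 + 1.862)²] = 5.894 kip/in.
Capacity per unit length: r_n/Ω = (1/2.0) × 0.6 × 90 × (0.707 × 0.375) = 7.158 kip/in.
5.894 ≤ 7.158 → adequate.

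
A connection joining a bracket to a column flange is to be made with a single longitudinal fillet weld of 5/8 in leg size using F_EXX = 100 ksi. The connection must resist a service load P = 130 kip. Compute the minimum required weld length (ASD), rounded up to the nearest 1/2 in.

Throat t_e = 0.707 × 0.625 = 0.4419 in.
r_n/Ω = (0.6 × 100 × 0.4419) / 2.0 = 13.26 kip/in.
L_req = P / (r_n/Ω) = 130 / 13.26 = 9.807 in total.
Round up → use L = 10 in.

L = 10 in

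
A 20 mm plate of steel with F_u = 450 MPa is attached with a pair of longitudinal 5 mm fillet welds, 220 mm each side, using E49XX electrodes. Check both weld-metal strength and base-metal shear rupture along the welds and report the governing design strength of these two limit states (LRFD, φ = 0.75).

φR_n ≈ 343 kN (weld metal governs)

E49XX → F_EXX = 490 MPa.
t_e = 0.707 × 5 = 3.535 mm; L = 440 mm.
Weld metal: φR_n = 0.75 × 0.6 × 490 × 3.535 × 440 × 10⁻³ = 343 kN.
Base metal (shear rupture): φR_n = 0.75 × 0.6 × 450 × 20 × 440 × 10⁻³ = 1782 kN.
Governing: weld metal.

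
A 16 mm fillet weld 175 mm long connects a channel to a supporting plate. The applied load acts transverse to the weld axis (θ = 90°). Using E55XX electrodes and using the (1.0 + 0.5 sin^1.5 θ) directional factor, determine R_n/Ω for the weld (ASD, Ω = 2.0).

R_n/Ω ≈ 490 kN

E55XX → F_EXX = 550 MPa.
t_e = 0.707 × 16 = 11.31 mm; A_we = 11.31 × 175 = 1980 mm².
Directional factor: 1.0 + 0.5 sin^1.5(90°) = 1.5.
F_nw = 0.6 × 550 × 1.5 = 495 MPa.
R_n/Ω = (495 × 1980) / 2.0 × 10⁻³ = 490 kN.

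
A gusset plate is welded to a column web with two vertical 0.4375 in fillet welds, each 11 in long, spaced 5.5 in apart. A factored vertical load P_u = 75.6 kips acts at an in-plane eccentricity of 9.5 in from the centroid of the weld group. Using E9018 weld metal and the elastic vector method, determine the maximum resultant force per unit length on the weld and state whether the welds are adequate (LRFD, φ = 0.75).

E90XX → F_EXX = 90 ksi.
Total weld length L_w = 22 in. Treat welds as unit-width lines.
Polar moment about centroid: J = 2[d³/12 + d(b/2)²] = 2[11³/12 + 11×2.75²] = 388.2 in³.
Direct shear f_v = P/L_w = 75.6 / 22 = 3.436 kip/in (vertical).
Torsion M = P·e = 75.6 × 9.5 = 718.2 kip·in.
Critical point at (x, y) = (2.75, 5.5) from centroid. f_tx = M·y/J = 10.18 kip/in; f_ty = M·x/J = 5.088 kip/in.
Resultant f_max = √[f_tx² + (f_v + f_ty)²] = √[10.18² + (3.436 + 5.088)²] = 13.27 kip/in.
Capacity per unit length: φr_n = 0.75 × 0.6 × 90 × (0.707 × 0.4375) = 12.53 kip/in.
13.27 > 12.53 → NOT adequate.

f_max ≈ 13.3 kip/in; NOT adequate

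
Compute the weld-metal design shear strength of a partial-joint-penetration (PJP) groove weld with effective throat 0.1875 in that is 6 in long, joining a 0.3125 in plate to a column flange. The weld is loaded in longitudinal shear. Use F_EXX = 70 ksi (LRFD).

φR_n ≈ 35.4 kip

Effective throat (given) t_e = 0.1875 in.
A_we = 0.1875 × 6 = 1.125 in².
F_nw = 0.6 F_EXX = 42 ksi.
φR_n = 0.75 × 42 × 1.125 = 35.44 kip.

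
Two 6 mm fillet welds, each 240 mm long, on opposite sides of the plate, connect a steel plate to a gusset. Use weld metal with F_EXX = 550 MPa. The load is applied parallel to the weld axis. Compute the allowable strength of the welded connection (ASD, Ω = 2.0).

Effective throat t_e = 0.707 × 6 = 4.242 mm.
Total length L = 480 mm; A_we = 4.242 × 480 = 2036 mm².
F_nw = 0.6 F_EXX = 0.6 × 550 = 330 MPa.
R_n = 330 × 2036 × 10⁻³ = 671.9 kN; R_n/Ω = 671.9/2.0 = 336 kN.

R_n/Ω ≈ 336 kN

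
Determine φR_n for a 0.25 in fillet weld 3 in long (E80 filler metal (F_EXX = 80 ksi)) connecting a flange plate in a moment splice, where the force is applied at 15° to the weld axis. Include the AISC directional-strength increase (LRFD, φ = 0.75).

φR_n ≈ 20.3 kips

t_e = 0.707 × 0.25 = 0.1767 in; A_we = 0.1767 × 3 = 0.5302 in².
Directional factor: 1.0 + 0.5 sin^1.5(15°) = 1.066.
F_nw = 0.6 × 80 × 1.066 = 51.16 ksi.
φR_n = 0.75 × 51.16 × 0.5302 = 20.35 kips.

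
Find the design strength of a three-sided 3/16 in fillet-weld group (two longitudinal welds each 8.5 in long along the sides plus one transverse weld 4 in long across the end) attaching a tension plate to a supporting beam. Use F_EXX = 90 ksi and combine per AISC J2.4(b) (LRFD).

t_e = 0.707 × 0.1875 = 0.1326 in.
R_nwl = 0.6 × 90 × 0.1326 × 17 = 121.7 kip (longitudinal, 2 welds).
R_nwt = 0.6 × 90 × 0.1326 × 4 = 28.63 kip (transverse, base value).
(i) R_nwl + R_nwt = 150.3 kip; (ii) 0.85 R_nwl + 1.5 R_nwt = 146.4 kip.
R_n = max = 150.3 kip [governs: (i)]; φR_n = 112.7 kip.

φR_n ≈ 113 kip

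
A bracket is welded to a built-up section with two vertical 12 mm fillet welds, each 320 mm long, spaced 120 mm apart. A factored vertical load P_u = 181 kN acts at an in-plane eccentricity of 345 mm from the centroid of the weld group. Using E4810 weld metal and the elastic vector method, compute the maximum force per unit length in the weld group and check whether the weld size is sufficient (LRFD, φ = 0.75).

f_max ≈ 1500 N/mm; adequate

E48XX → F_EXX = 480 MPa.
Total weld length L_w = 640 mm. Treat welds as unit-width lines.
Polar moment about centroid: J = 2[d³/12 + d(b/2)²] = 2[320³/12 + 320×60²] = 7765000 mm³.
Direct shear f_v = P/L_w = 181×10³ / 640 = 282.8 N/mm (vertical).
Torsion M = P·e = 181×10³ × 345 = 62445000 N·mm.
Critical point at (x, y) = (60, 160) from centroid. f_tx = M·y/J = 1287 N/mm; f_ty = M·x/J = 482.5 N/mm.
Resultant f_max = √[f_tx² + (f_v + f_ty)²] = √[1287² + (282.8 + 482.5)²] = 1497 N/mm.
Capacity per unit length: φr_n = 0.75 × 0.6 × 480 × (0.707 × 12) = 1833 N/mm.
1497 ≤ 1833 → adequate.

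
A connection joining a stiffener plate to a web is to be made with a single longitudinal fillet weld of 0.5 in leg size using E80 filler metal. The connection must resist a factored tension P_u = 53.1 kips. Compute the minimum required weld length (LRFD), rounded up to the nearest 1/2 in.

L = 4.5 in

E80XX → F_EXX = 80 ksi.
Throat t_e = 0.707 × 0.5 = 0.3535 in.
φr_n = 0.75 × 0.6 × 80 × 0.3535 = 12.73 kips/in.
L_req = P_u / φr_n = 53.1 / 12.73 = 4.173 in total.
Round up → use L = 4.5 in.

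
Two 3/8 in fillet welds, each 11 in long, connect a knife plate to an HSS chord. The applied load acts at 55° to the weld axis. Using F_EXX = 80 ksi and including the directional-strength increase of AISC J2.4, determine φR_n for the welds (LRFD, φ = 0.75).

t_e = 0.707 × 0.375 = 0.2651 in; A_we = 0.2651 × 22 = 5.833 in².
Directional factor: 1.0 + 0.5 sin^1.5(55°) = 1.371.
F_nw = 0.6 × 80 × 1.371 = 65.79 ksi.
φR_n = 0.75 × 65.79 × 5.833 = 287.8 kips.

φR_n ≈ 288 kips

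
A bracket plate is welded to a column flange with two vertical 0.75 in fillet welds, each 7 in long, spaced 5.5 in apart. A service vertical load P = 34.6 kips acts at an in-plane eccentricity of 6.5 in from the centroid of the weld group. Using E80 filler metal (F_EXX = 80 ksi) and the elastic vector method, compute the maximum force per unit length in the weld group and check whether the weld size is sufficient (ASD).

f_max ≈ 7.91 kip/in; adequate

Total weld length L_w = 14 in. Treat welds as unit-width lines.
Polar moment about centroid: J = 2[d³/12 + d(b/2)²] = 2[7³/12 + 7×2.75²] = 163 in³.
Direct shear f_v = P/L_w = 34.6 / 14 = 2.471 kip/in (vertical).
Torsion M = P·e = 34.6 × 6.5 = 224.9 kip·in.
Critical point at (x, y) = (2.75, 3.5) from centroid. f_tx = M·y/J = 4.828 kip/in; f_ty = M·x/J = 3.793 kip/in.
Resultant f_max = √[f_tx² + (f_v + f_ty)²] = √[4.828² + (2.471 + 3.793)²] = 7.909 kip/in.
Capacity per unit length: r_n/Ω = (1/2.0) × 0.6 × 80 × (0.707 × 0.75) = 12.73 kip/in.
7.909 ≤ 12.73 → adequate.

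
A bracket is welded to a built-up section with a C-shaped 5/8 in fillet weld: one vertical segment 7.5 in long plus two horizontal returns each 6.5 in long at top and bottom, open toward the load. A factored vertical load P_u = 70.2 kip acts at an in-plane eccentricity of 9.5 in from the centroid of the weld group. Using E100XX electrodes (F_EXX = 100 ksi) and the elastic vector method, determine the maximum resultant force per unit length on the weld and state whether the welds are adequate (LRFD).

f_max ≈ 15.1 kip/in; adequate

Total weld length L_w = 20.5 in. Treat welds as unit-width lines.
Centroid: x̄ = 2×6.5×3.25 / 20.5 = 2.061 in from the vertical weld.
Polar moment about centroid: J = I_x + I_y = [7.5³/12 + 2×6.5×3.75²] + [7.5×2.061² + 2(6.5³/12 + 6.5×1.189²)] = 314 in³.
Direct shear f_v = P/L_w = 70.2 / 20.5 = 3.424 kip/in (vertical).
Torsion M = P·e = 70.2 × 9.5 = 666.9 kip·in.
Critical point at (x, y) = (4.439, 3.75) from centroid. f_tx = M·y/J = 7.965 kip/in; f_ty = M·x/J = 9.429 kip/in.
Resultant f_max = √[f_tx² + (f_v + f_ty)²] = √[7.965² + (3.424 + 9.429)²] = 15.12 kip/in.
Capacity per unit length: φr_n = 0.75 × 0.6 × 100 × (0.707 × 0.625) = 19.88 kip/in.
15.12 ≤ 19.88 → adequate.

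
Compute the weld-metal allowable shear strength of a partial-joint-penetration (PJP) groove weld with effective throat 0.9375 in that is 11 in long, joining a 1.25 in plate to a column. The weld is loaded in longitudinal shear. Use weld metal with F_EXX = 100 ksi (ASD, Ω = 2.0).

Effective throat (given) t_e = 0.9375 in.
A_we = 0.9375 × 11 = 10.31 in².
F_nw = 0.6 F_EXX = 60 ksi.
R_n/Ω = (60 × 10.31) / 2.0 = 309.4 kip.

R_n/Ω ≈ 309 kip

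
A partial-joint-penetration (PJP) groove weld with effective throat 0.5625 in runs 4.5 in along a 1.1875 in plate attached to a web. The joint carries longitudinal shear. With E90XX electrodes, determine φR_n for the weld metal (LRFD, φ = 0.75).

E90XX → F_EXX = 90 ksi.
Effective throat (given) t_e = 0.5625 in.
A_we = 0.5625 × 4.5 = 2.531 in².
F_nw = 0.6 F_EXX = 54 ksi.
φR_n = 0.75 × 54 × 2.531 = 102.5 kip.

φR_n ≈ 103 kip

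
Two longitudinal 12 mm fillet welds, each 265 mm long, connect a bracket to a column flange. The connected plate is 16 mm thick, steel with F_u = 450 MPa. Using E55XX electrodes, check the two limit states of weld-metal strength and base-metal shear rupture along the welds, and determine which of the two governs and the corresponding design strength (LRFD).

φR_n ≈ 1110 kN (weld metal governs)

E55XX → F_EXX = 550 MPa.
t_e = 0.707 × 12 = 8.484 mm; L = 530 mm.
Weld metal: φR_n = 0.75 × 0.6 × 550 × 8.484 × 530 × 10⁻³ = 1113 kN.
Base metal (shear rupture): φR_n = 0.75 × 0.6 × 450 × 16 × 530 × 10⁻³ = 1717 kN.
Governing: weld metal.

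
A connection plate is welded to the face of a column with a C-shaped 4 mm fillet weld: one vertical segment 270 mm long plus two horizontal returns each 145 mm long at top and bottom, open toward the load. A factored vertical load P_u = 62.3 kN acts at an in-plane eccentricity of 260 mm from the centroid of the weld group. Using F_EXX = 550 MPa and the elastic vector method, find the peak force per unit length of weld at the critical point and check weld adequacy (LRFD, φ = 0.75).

f_max ≈ 421 N/mm; adequate

Total weld length L_w = 560 mm. Treat welds as unit-width lines.
Centroid: x̄ = 2×145×72.5 / 560 = 37.54 mm from the vertical weld.
Polar moment about centroid: J = I_x + I_y = [270³/12 + 2×145×135²] + [270×37.54² + 2(145³/12 + 145×34.96²)] = 8169000 mm³.
Direct shear f_v = P/L_w = 62.3×10³ / 560 = 111.2 N/mm (vertical).
Torsion M = P·e = 62.3×10³ × 260 = 16198000 N·mm.
Critical point at (x, y) = (107.5, 135) from centroid. f_tx = M·y/J = 267.7 N/mm; f_ty = M·x/J = 213.1 N/mm.
Resultant f_max = √[f_tx² + (f_v + f_ty)²] = √[267.7² + (111.2 + 213.1)²] = 420.5 N/mm.
Capacity per unit length: φr_n = 0.75 × 0.6 × 550 × (0.707 × 4) = 699.9 N/mm.
420.5 ≤ 699.9 → adequate.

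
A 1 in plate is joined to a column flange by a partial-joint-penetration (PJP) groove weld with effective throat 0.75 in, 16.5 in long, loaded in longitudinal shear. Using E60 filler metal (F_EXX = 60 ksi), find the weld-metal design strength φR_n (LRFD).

Effective throat (given) t_e = 0.75 in.
A_we = 0.75 × 16.5 = 12.38 in².
F_nw = 0.6 F_EXX = 36 ksi.
φR_n = 0.75 × 36 × 12.38 = 334.1 kips.

φR_n ≈ 334 kips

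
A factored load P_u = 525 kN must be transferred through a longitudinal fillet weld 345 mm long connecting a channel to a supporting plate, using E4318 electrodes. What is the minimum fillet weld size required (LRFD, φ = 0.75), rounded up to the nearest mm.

w = 12 mm

E43XX → F_EXX = 430 MPa.
Total weld length L = 345 mm.
Required throat t_e = P_u / (φ × 0.6 F_EXX × L) = 525 / (0.75 × 0.6 × 430 × 345 × 10⁻³) = 7.864 mm.
Required leg w = t_e / 0.707 = 11.12 mm → use 12 mm.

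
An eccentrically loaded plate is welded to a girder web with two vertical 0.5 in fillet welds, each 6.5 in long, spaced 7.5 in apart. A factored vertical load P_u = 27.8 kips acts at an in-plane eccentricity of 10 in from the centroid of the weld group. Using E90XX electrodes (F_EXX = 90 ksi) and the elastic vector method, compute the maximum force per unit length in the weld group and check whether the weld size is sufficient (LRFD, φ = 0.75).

f_max ≈ 7.78 kip/in; adequate

Total weld length L_w = 13 in. Treat welds as unit-width lines.
Polar moment about centroid: J = 2[d³/12 + d(b/2)²] = 2[6.5³/12 + 6.5×3.75²] = 228.6 in³.
Direct shear f_v = P/L_w = 27.8 / 13 = 2.138 kip/in (vertical).
Torsion M = P·e = 27.8 × 10 = 278 kip·in.
Critical point at (x, y) = (3.75, 3.25) from centroid. f_tx = M·y/J = 3.953 kip/in; f_ty = M·x/J = 4.561 kip/in.
Resultant f_max = √[f_tx² + (f_v + f_ty)²] = √[3.953² + (2.138 + 4.561)²] = 7.778 kip/in.
Capacity per unit length: φr_n = 0.75 × 0.6 × 90 × (0.707 × 0.5) = 14.32 kip/in.
7.778 ≤ 14.32 → adequate.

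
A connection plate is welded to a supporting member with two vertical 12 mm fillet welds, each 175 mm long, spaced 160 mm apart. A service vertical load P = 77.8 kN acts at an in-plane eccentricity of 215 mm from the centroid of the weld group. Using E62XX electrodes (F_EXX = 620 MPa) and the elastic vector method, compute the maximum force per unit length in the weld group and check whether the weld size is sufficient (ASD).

f_max ≈ 800 N/mm; adequate

Total weld length L_w = 350 mm. Treat welds as unit-width lines.
Polar moment about centroid: J = 2[d³/12 + d(b/2)²] = 2[175³/12 + 175×80²] = 3133000 mm³.
Direct shear f_v = P/L_w = 77.8×10³ / 350 = 222.3 N/mm (vertical).
Torsion M = P·e = 77.8×10³ × 215 = 16727000 N·mm.
Critical point at (x, y) = (80, 87.5) from centroid. f_tx = M·y/J = 467.1 N/mm; f_ty = M·x/J = 427.1 N/mm.
Resultant f_max = √[f_tx² + (f_v + f_ty)²] = √[467.1² + (222.3 + 427.1)²] = 799.9 N/mm.
Capacity per unit length: r_n/Ω = (1/2.0) × 0.6 × 620 × (0.707 × 12) = 1578 N/mm.
799.9 ≤ 1578 → adequate.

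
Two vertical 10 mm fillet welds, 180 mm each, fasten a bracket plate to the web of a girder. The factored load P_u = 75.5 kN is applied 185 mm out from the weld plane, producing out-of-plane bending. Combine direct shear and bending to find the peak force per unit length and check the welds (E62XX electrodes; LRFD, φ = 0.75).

E62XX → F_EXX = 620 MPa.
L_w = 2 × 180 = 360 mm; section modulus (unit throat) S = 2 × L²/6 = 10800 mm².
Direct shear f_v = P/L_w = 75.5×10³/360 = 209.7 N/mm.
Moment M = P × e = 75.5×10³ × 185 = 13968000 N·mm; bending f_b = M/S = 1293 N/mm.
f_max = √(f_v² + f_b²) = √(209.7² + 1293²) = 1310 N/mm.
φr_n = 0.75 × 0.6 × 620 × (0.707 × 10) = 1973 N/mm → adequate.

f_max ≈ 1310 N/mm; adequate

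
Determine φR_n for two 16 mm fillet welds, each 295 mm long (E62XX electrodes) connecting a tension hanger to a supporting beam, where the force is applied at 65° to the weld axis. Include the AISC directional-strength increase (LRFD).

E62XX → F_EXX = 620 MPa.
t_e = 0.707 × 16 = 11.31 mm; A_we = 11.31 × 590 = 6674 mm².
Directional factor: 1.0 + 0.5 sin^1.5(65°) = 1.431.
F_nw = 0.6 × 620 × 1.431 = 532.5 MPa.
φR_n = 0.75 × 532.5 × 6674 × 10⁻³ = 2665 kN.

φR_n ≈ 2670 kN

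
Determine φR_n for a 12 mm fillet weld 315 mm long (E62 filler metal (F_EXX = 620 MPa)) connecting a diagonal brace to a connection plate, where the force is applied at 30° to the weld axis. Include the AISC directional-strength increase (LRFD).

φR_n ≈ 877 kN

t_e = 0.707 × 12 = 8.484 mm; A_we = 8.484 × 315 = 2672 mm².
Directional factor: 1.0 + 0.5 sin^1.5(30°) = 1.177.
F_nw = 0.6 × 620 × 1.177 = 437.8 MPa.
φR_n = 0.75 × 437.8 × 2672 × 10⁻³ = 877.4 kN.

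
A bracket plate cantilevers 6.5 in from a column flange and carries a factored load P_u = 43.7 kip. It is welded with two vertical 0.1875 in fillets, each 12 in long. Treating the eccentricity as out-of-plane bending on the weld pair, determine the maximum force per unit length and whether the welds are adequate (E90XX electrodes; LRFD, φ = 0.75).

f_max ≈ 6.19 kip/in; NOT adequate

E90XX → F_EXX = 90 ksi.
L_w = 2 × 12 = 24 in; section modulus (unit throat) S = 2 × L²/6 = 48 in².
Direct shear f_v = P/L_w = 43.7/24 = 1.821 kip/in.
Moment M = P × e = 43.7 × 6.5 = 284.05 kip·in; bending f_b = M/S = 5.918 kip/in.
f_max = √(f_v² + f_b²) = √(1.821² + 5.918²) = 6.192 kip/in.
φr_n = 0.75 × 0.6 × 90 × (0.707 × 0.1875) = 5.369 kip/in → NOT adequate.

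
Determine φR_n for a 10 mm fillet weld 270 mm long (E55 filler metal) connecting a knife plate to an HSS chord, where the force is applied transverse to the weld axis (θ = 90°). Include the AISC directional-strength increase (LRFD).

φR_n ≈ 709 kN

E55XX → F_EXX = 550 MPa.
t_e = 0.707 × 10 = 7.07 mm; A_we = 7.07 × 270 = 1909 mm².
Directional factor: 1.0 + 0.5 sin^1.5(90°) = 1.5.
F_nw = 0.6 × 550 × 1.5 = 495 MPa.
φR_n = 0.75 × 495 × 1909 × 10⁻³ = 708.7 kN.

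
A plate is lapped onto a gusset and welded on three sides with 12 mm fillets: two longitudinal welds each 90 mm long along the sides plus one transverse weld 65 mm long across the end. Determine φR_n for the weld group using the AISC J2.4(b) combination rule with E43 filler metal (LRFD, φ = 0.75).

E43XX → F_EXX = 430 MPa.
t_e = 0.707 × 12 = 8.484 mm.
R_nwl = 0.6 × 430 × 8.484 × 180 × 10⁻³ = 394 kN (longitudinal, 2 welds).
R_nwt = 0.6 × 430 × 8.484 × 65 × 10⁻³ = 142.3 kN (transverse, base value).
(i) R_nwl + R_nwt = 536.3 kN; (ii) 0.85 R_nwl + 1.5 R_nwt = 548.3 kN.
R_n = max = 548.3 kN [governs: (ii)]; φR_n = 411.2 kN.

φR_n ≈ 411 kN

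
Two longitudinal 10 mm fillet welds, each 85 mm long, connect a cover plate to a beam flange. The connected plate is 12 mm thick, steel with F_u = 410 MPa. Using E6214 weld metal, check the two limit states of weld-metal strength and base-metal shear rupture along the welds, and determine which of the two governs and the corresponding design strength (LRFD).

φR_n ≈ 335 kN (weld metal governs)

E62XX → F_EXX = 620 MPa.
t_e = 0.707 × 10 = 7.07 mm; L = 170 mm.
Weld metal: φR_n = 0.75 × 0.6 × 620 × 7.07 × 170 × 10⁻³ = 335.3 kN.
Base metal (shear rupture): φR_n = 0.75 × 0.6 × 410 × 12 × 170 × 10⁻³ = 376.4 kN.
Governing: weld metal.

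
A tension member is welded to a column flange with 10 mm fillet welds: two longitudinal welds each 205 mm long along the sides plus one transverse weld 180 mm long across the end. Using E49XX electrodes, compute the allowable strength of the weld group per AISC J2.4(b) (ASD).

R_n/Ω ≈ 643 kN

E49XX → F_EXX = 490 MPa.
t_e = 0.707 × 10 = 7.07 mm.
R_nwl = 0.6 × 490 × 7.07 × 410 × 10⁻³ = 852.2 kN (longitudinal, 2 welds).
R_nwt = 0.6 × 490 × 7.07 × 180 × 10⁻³ = 374.1 kN (transverse, base value).
(i) R_nwl + R_nwt = 1226 kN; (ii) 0.85 R_nwl + 1.5 R_nwt = 1286 kN.
R_n = max = 1286 kN [governs: (ii)]; R_n/Ω = 642.8 kN.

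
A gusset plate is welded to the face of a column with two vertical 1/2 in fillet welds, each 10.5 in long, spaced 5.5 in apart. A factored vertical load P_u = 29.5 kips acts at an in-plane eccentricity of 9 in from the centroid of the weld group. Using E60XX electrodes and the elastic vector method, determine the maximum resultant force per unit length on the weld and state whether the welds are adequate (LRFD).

f_max ≈ 5.27 kip/in; adequate

E60XX → F_EXX = 60 ksi.
Total weld length L_w = 21 in. Treat welds as unit-width lines.
Polar moment about centroid: J = 2[d³/12 + d(b/2)²] = 2[10.5³/12 + 10.5×2.75²] = 351.8 in³.
Direct shear f_v = P/L_w = 29.5 / 21 = 1.405 kip/in (vertical).
Torsion M = P·e = 29.5 × 9 = 265.5 kip·in.
Critical point at (x, y) = (2.75, 5.25) from centroid. f_tx = M·y/J = 3.963 kip/in; f_ty = M·x/J = 2.076 kip/in.
Resultant f_max = √[f_tx² + (f_v + f_ty)²] = √[3.963² + (1.405 + 2.076)²] = 5.274 kip/in.
Capacity per unit length: φr_n = 0.75 × 0.6 × 60 × (0.707 × 0.5) = 9.544 kip/in.
5.274 ≤ 9.544 → adequate.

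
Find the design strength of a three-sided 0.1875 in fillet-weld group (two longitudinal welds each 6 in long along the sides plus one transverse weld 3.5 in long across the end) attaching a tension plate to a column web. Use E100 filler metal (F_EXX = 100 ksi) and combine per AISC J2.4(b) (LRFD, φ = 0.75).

φR_n ≈ 92.5 kips

t_e = 0.707 × 0.1875 = 0.1326 in.
R_nwl = 0.6 × 100 × 0.1326 × 12 = 95.45 kips (longitudinal, 2 welds).
R_nwt = 0.6 × 100 × 0.1326 × 3.5 = 27.84 kips (transverse, base value).
(i) R_nwl + R_nwt = 123.3 kips; (ii) 0.85 R_nwl + 1.5 R_nwt = 122.9 kips.
R_n = max = 123.3 kips [governs: (i)]; φR_n = 92.46 kips.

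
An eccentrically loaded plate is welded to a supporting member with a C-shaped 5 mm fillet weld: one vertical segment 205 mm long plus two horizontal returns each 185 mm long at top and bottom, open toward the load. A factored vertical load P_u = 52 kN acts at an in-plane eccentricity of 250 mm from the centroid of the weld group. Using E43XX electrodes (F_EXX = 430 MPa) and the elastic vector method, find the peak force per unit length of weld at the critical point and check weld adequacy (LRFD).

f_max ≈ 385 N/mm; adequate

Total weld length L_w = 575 mm. Treat welds as unit-width lines.
Centroid: x̄ = 2×185×92.5 / 575 = 59.52 mm from the vertical weld.
Polar moment about centroid: J = I_x + I_y = [205³/12 + 2×185×102.5²] + [205×59.52² + 2(185³/12 + 185×32.98²)] = 6789000 mm³.
Direct shear f_v = P/L_w = 52×10³ / 575 = 90.43 N/mm (vertical).
Torsion M = P·e = 52×10³ × 250 = 13000000 N·mm.
Critical point at (x, y) = (125.5, 102.5) from centroid. f_tx = M·y/J = 196.3 N/mm; f_ty = M·x/J = 240.3 N/mm.
Resultant f_max = √[f_tx² + (f_v + f_ty)²] = √[196.3² + (90.43 + 240.3)²] = 384.6 N/mm.
Capacity per unit length: φr_n = 0.75 × 0.6 × 430 × (0.707 × 5) = 684 N/mm.
384.6 ≤ 684 → adequate.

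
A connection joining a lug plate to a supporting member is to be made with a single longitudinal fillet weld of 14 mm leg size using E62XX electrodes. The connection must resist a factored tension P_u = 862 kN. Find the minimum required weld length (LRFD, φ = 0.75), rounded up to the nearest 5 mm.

E62XX → F_EXX = 620 MPa.
Throat t_e = 0.707 × 14 = 9.898 mm.
φr_n = 0.75 × 0.6 × 620 × 9.898 × 10⁻³ = 2.762 kN/mm.
L_req = P_u / φr_n = 862 / 2.762 = 312.1 mm total.
Round up → use L = 315 mm.

L = 315 mm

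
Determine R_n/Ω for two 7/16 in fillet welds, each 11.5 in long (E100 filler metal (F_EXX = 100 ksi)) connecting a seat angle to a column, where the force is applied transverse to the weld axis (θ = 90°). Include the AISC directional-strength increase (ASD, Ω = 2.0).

t_e = 0.707 × 0.4375 = 0.3093 in; A_we = 0.3093 × 23 = 7.114 in².
Directional factor: 1.0 + 0.5 sin^1.5(90°) = 1.5.
F_nw = 0.6 × 100 × 1.5 = 90 ksi.
R_n/Ω = (90 × 7.114) / 2.0 = 320.1 kips.

R_n/Ω ≈ 320 kips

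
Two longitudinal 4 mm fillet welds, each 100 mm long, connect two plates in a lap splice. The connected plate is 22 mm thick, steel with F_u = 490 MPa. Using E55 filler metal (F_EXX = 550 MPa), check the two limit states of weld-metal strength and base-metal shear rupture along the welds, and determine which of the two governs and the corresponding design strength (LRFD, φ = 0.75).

t_e = 0.707 × 4 = 2.828 mm; L = 200 mm.
Weld metal: φR_n = 0.75 × 0.6 × 550 × 2.828 × 200 × 10⁻³ = 140 kN.
Base metal (shear rupture): φR_n = 0.75 × 0.6 × 490 × 22 × 200 × 10⁻³ = 970.2 kN.
Governing: weld metal.

φR_n ≈ 140 kN (weld metal governs)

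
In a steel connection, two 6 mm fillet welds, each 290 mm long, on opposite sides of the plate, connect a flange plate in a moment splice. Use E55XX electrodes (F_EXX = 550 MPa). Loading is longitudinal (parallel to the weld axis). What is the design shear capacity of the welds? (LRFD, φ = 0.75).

φR_n ≈ 609 kN

Effective throat t_e = 0.707 × 6 = 4.242 mm.
Total length L = 580 mm; A_we = 4.242 × 580 = 2460 mm².
F_nw = 0.6 F_EXX = 0.6 × 550 = 330 MPa.
φR_n = 0.75 × 330 × 2460 × 10⁻³ = 608.9 kN.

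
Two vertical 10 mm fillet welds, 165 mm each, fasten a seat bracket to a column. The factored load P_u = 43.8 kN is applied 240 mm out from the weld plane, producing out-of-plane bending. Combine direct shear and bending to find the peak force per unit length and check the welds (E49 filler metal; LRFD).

E49XX → F_EXX = 490 MPa.
L_w = 2 × 165 = 330 mm; section modulus (unit throat) S = 2 × L²/6 = 9075 mm².
Direct shear f_v = P/L_w = 43.8×10³/330 = 132.7 N/mm.
Moment M = P × e = 43.8×10³ × 240 = 10512000 N·mm; bending f_b = M/S = 1158 N/mm.
f_max = √(f_v² + f_b²) = √(132.7² + 1158²) = 1166 N/mm.
φr_n = 0.75 × 0.6 × 490 × (0.707 × 10) = 1559 N/mm → adequate.

f_max ≈ 1170 N/mm; adequate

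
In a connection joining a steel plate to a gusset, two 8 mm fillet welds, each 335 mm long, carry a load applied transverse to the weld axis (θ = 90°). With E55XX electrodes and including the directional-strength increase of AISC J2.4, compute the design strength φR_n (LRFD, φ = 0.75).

φR_n ≈ 1410 kN

E55XX → F_EXX = 550 MPa.
t_e = 0.707 × 8 = 5.656 mm; A_we = 5.656 × 670 = 3790 mm².
Directional factor: 1.0 + 0.5 sin^1.5(90°) = 1.5.
F_nw = 0.6 × 550 × 1.5 = 495 MPa.
φR_n = 0.75 × 495 × 3790 × 10⁻³ = 1407 kN.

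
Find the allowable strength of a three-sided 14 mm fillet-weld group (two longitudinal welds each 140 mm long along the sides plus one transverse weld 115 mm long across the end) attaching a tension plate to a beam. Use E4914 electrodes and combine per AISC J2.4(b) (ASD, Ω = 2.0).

R_n/Ω ≈ 597 kN

E49XX → F_EXX = 490 MPa.
t_e = 0.707 × 14 = 9.898 mm.
R_nwl = 0.6 × 490 × 9.898 × 280 × 10⁻³ = 814.8 kN (longitudinal, 2 welds).
R_nwt = 0.6 × 490 × 9.898 × 115 × 10⁻³ = 334.7 kN (transverse, base value).
(i) R_nwl + R_nwt = 1149 kN; (ii) 0.85 R_nwl + 1.5 R_nwt = 1195 kN.
R_n = max = 1195 kN [governs: (ii)]; R_n/Ω = 597.3 kN.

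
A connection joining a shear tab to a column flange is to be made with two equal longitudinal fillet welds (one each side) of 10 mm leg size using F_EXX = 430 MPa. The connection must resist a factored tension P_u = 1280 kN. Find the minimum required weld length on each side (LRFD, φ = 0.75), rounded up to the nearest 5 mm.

L = 470 mm on each side

Throat t_e = 0.707 × 10 = 7.07 mm.
φr_n = 0.75 × 0.6 × 430 × 7.07 × 10⁻³ = 1.368 kN/mm.
L_req = P_u / φr_n = 1280 / 1.368 = 935.6 mm total.
Per side: 935.6 / 2 = 467.8 mm.
Round up → use L = 470 mm on each side.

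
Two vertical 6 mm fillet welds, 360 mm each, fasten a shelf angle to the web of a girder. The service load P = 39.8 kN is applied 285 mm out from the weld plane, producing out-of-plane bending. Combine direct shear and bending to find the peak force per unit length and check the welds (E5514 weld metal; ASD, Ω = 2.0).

f_max ≈ 268 N/mm; adequate

E55XX → F_EXX = 550 MPa.
L_w = 2 × 360 = 720 mm; section modulus (unit throat) S = 2 × L²/6 = 43200 mm².
Direct shear f_v = P/L_w = 39.8×10³/720 = 55.28 N/mm.
Moment M = P × e = 39.8×10³ × 285 = 11343000 N·mm; bending f_b = M/S = 262.6 N/mm.
f_max = √(f_v² + f_b²) = √(55.28² + 262.6²) = 268.3 N/mm.
r_n/Ω = (1/2.0) × 0.6 × 550 × (0.707 × 6) = 699.9 N/mm → adequate.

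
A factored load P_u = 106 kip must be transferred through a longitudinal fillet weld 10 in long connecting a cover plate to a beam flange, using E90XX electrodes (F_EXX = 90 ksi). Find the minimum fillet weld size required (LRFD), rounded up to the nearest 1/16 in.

w = 3/8 in

Total weld length L = 10 in.
Required throat t_e = P_u / (φ × 0.6 F_EXX × L) = 106 / (0.75 × 0.6 × 90 × 10) = 0.2617 in.
Required leg w = t_e / 0.707 = 0.3702 in → use 3/8 in.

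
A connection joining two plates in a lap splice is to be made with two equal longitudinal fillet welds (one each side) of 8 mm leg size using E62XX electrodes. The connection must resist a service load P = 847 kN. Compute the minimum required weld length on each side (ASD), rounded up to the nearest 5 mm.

L = 405 mm on each side

E62XX → F_EXX = 620 MPa.
Throat t_e = 0.707 × 8 = 5.656 mm.
r_n/Ω = (0.6 × 620 × 5.656) / 2.0 = 1052 N/mm = 1.052 kN/mm.
L_req = P / (r_n/Ω) = 847 / 1.052 = 805.1 mm total.
Per side: 805.1 / 2 = 402.6 mm.
Round up → use L = 405 mm on each side.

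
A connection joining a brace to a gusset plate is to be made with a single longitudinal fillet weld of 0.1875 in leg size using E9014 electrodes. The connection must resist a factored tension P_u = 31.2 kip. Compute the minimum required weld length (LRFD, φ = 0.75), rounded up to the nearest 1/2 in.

E90XX → F_EXX = 90 ksi.
Throat t_e = 0.707 × 0.1875 = 0.1326 in.
φr_n = 0.75 × 0.6 × 90 × 0.1326 = 5.369 kip/in.
L_req = P_u / φr_n = 31.2 / 5.369 = 5.811 in total.
Round up → use L = 6 in.

L = 6 in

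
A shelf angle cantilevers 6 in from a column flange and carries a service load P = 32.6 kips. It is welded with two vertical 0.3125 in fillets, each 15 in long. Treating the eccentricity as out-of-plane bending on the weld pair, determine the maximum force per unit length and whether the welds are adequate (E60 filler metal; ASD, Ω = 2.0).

E60XX → F_EXX = 60 ksi.
L_w = 2 × 15 = 30 in; section modulus (unit throat) S = 2 × L²/6 = 75 in².
Direct shear f_v = P/L_w = 32.6/30 = 1.087 kip/in.
Moment M = P × e = 32.6 × 6 = 195.6 kip·in; bending f_b = M/S = 2.608 kip/in.
f_max = √(f_v² + f_b²) = √(1.087² + 2.608²) = 2.825 kip/in.
r_n/Ω = (1/2.0) × 0.6 × 60 × (0.707 × 0.3125) = 3.977 kip/in → adequate.

f_max ≈ 2.83 kip/in; adequate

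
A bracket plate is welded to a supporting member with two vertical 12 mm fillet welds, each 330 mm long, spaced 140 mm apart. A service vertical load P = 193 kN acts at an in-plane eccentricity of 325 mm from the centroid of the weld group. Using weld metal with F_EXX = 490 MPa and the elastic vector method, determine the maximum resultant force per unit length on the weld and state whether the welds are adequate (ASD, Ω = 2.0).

f_max ≈ 1360 N/mm; NOT adequate

Total weld length L_w = 660 mm. Treat welds as unit-width lines.
Polar moment about centroid: J = 2[d³/12 + d(b/2)²] = 2[330³/12 + 330×70²] = 9224000 mm³.
Direct shear f_v = P/L_w = 193×10³ / 660 = 292.4 N/mm (vertical).
Torsion M = P·e = 193×10³ × 325 = 62725000 N·mm.
Critical point at (x, y) = (70, 165) from centroid. f_tx = M·y/J = 1122 N/mm; f_ty = M·x/J = 476 N/mm.
Resultant f_max = √[f_tx² + (f_v + f_ty)²] = √[1122² + (292.4 + 476)²] = 1360 N/mm.
Capacity per unit length: r_n/Ω = (1/2.0) × 0.6 × 490 × (0.707 × 12) = 1247 N/mm.
1360 > 1247 → NOT adequate.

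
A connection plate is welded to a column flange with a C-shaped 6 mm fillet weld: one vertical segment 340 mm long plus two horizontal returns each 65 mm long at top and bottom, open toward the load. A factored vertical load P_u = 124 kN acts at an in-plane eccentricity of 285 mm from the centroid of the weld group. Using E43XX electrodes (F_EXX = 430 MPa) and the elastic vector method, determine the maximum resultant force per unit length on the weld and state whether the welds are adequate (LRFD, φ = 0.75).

Total weld length L_w = 470 mm. Treat welds as unit-width lines.
Centroid: x̄ = 2×65×32.5 / 470 = 8.989 mm from the vertical weld.
Polar moment about centroid: J = I_x + I_y = [340³/12 + 2×65×170²] + [340×8.989² + 2(65³/12 + 65×23.51²)] = 7177000 mm³.
Direct shear f_v = P/L_w = 124×10³ / 470 = 263.8 N/mm (vertical).
Torsion M = P·e = 124×10³ × 285 = 35340000 N·mm.
Critical point at (x, y) = (56.01, 170) from centroid. f_tx = M·y/J = 837 N/mm; f_ty = M·x/J = 275.8 N/mm.
Resultant f_max = √[f_tx² + (f_v + f_ty)²] = √[837² + (263.8 + 275.8)²] = 995.9 N/mm.
Capacity per unit length: φr_n = 0.75 × 0.6 × 430 × (0.707 × 6) = 820.8 N/mm.
995.9 > 820.8 → NOT adequate.

f_max ≈ 996 N/mm; NOT adequate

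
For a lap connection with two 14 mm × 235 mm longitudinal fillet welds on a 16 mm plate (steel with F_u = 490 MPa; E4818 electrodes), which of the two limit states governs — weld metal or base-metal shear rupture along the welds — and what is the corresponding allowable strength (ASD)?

R_n/Ω ≈ 670 kN (weld metal governs)

E48XX → F_EXX = 480 MPa.
t_e = 0.707 × 14 = 9.898 mm; L = 470 mm.
Weld metal: R_n/Ω = (1/2.0) × 0.6 × 480 × 9.898 × 470 × 10⁻³ = 669.9 kN.
Base metal (shear rupture): R_n/Ω = (1/2.0) × 0.6 × 490 × 16 × 470 × 10⁻³ = 1105 kN.
Governing: weld metal.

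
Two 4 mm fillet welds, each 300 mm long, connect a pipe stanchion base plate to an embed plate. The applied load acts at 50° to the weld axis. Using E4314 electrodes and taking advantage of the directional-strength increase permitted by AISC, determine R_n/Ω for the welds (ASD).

R_n/Ω ≈ 292 kN

E43XX → F_EXX = 430 MPa.
t_e = 0.707 × 4 = 2.828 mm; A_we = 2.828 × 600 = 1697 mm².
Directional factor: 1.0 + 0.5 sin^1.5(50°) = 1.335.
F_nw = 0.6 × 430 × 1.335 = 344.5 MPa.
R_n/Ω = (344.5 × 1697) / 2.0 × 10⁻³ = 292.3 kN.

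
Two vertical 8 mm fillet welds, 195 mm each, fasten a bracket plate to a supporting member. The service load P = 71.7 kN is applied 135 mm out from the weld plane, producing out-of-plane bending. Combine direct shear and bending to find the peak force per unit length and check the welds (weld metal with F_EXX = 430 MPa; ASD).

f_max ≈ 785 N/mm; NOT adequate

L_w = 2 × 195 = 390 mm; section modulus (unit throat) S = 2 × L²/6 = 12680 mm².
Direct shear f_v = P/L_w = 71.7×10³/390 = 183.8 N/mm.
Moment M = P × e = 71.7×10³ × 135 = 9679500 N·mm; bending f_b = M/S = 763.7 N/mm.
f_max = √(f_v² + f_b²) = √(183.8² + 763.7²) = 785.5 N/mm.
r_n/Ω = (1/2.0) × 0.6 × 430 × (0.707 × 8) = 729.6 N/mm → NOT adequate.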